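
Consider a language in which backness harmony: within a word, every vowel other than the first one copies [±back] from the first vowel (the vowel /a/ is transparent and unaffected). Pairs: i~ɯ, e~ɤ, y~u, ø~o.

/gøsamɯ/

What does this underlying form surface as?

/ɯ/ harmonizes with /ø/ ([-back]) → [i]

[gøsami]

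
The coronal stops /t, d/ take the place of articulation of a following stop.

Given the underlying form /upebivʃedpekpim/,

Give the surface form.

/d/ before /p/ (labial) → [b]

[upebivʃebpekpim]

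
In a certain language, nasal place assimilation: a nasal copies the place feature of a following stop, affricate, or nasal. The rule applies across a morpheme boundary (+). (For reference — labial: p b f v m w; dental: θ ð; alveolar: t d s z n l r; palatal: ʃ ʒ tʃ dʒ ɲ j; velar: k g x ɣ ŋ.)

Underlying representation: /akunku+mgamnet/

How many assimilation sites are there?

/n/ before /k/ (velar) → [ŋ]
/m/ before /g/ (velar) → [ŋ]
/m/ before /n/ (alveolar) → [n]
3 segments change.

3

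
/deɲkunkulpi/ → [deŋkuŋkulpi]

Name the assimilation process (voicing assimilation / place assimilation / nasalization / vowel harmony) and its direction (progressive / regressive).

place assimilation, regressive

/ɲ/→[ŋ] /n/→[ŋ].
Each target copies a feature from the following segment, so the direction is regressive.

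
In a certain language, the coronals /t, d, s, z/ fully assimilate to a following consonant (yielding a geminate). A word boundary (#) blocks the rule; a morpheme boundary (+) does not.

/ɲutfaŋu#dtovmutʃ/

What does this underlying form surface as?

[ɲuffaŋu#ttovmutʃ]

/t/ before /f/ → [f] (total assimilation)
/d/ before /t/ → [t] (total assimilation)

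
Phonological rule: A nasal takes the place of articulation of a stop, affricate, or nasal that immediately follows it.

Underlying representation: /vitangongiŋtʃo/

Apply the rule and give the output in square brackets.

[vitaŋgoŋgiɲtʃo]

/n/ before /g/ (velar) → [ŋ]
/n/ before /g/ (velar) → [ŋ]
/ŋ/ before /tʃ/ (palatal) → [ɲ]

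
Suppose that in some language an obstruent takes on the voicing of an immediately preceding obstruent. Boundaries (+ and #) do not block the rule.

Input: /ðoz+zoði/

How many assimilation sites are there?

0

No segment meets the rule's conditions.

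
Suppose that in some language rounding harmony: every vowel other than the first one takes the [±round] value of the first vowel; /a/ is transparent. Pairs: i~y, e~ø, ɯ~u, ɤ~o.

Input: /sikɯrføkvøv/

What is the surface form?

/ø/ harmonizes with /i/ ([-round]) → [e]
/ø/ harmonizes with /i/ ([-round]) → [e]

[sikɯrfekvev]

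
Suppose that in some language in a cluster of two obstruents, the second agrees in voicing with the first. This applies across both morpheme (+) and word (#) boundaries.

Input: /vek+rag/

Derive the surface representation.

no segment meets the rule's conditions; no change.

[vek+rag]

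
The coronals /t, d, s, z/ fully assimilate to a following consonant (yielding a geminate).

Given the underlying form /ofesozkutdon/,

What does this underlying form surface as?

/z/ before /k/ → [k] (total assimilation)
/t/ before /d/ → [d] (total assimilation)

[ofesokkuddon]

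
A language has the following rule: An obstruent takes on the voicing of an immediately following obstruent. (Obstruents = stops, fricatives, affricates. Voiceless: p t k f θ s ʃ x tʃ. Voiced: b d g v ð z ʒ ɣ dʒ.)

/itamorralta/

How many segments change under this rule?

No segment meets the rule's conditions.

0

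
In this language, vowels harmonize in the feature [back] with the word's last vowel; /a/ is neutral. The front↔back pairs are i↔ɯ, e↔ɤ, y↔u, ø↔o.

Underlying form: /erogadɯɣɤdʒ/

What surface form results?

[ɤrogadɯɣɤdʒ]

/e/ harmonizes with /ɤ/ ([+back]) → [ɤ]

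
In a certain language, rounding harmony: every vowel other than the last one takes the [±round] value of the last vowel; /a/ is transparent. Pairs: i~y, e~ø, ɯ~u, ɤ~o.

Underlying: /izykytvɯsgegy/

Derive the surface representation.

[yzykytvusgøgy]

/i/ harmonizes with /y/ ([+round]) → [y]
/ɯ/ harmonizes with /y/ ([+round]) → [u]
/e/ harmonizes with /y/ ([+round]) → [ø]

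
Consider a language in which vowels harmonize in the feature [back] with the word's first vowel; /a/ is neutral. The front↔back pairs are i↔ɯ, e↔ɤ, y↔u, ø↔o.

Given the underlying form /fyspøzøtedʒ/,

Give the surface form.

[fyspøzøtedʒ]

no segment meets the rule's conditions; no change.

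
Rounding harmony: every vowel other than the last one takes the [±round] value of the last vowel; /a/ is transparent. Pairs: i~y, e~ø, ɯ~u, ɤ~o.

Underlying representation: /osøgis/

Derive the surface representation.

/o/ harmonizes with /i/ ([-round]) → [ɤ]
/ø/ harmonizes with /i/ ([-round]) → [e]

[ɤsegis]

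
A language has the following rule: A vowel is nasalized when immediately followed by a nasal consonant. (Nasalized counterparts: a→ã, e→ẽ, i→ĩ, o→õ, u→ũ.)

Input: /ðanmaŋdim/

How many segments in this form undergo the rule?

3

/a/ before nasal /n/ → [ã]
/a/ before nasal /ŋ/ → [ã]
/i/ before nasal /m/ → [ĩ]
3 segments change.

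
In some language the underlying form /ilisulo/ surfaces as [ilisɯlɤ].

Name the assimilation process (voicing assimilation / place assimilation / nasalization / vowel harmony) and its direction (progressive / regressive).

vowel harmony, progressive

/u/→[ɯ] /o/→[ɤ].
Vowels agree with the first vowel, so the harmony is progressive.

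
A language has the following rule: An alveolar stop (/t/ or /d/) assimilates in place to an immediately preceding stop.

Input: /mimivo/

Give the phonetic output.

[mimivo]

no segment meets the rule's conditions; no change.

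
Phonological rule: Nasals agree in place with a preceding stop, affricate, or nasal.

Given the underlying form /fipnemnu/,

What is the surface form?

[fipmemmu]

/n/ after /p/ (labial) → [m]
/n/ after /m/ (labial) → [m]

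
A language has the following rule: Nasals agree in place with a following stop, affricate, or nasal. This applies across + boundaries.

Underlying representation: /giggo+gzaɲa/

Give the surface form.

no segment meets the rule's conditions; no change.

[giggo+gzaɲa]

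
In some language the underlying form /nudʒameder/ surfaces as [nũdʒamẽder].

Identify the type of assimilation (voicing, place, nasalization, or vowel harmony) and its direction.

nasalization, progressive

/u/→[ũ] /e/→[ẽ].
Each target copies a feature from the preceding segment, so the direction is progressive.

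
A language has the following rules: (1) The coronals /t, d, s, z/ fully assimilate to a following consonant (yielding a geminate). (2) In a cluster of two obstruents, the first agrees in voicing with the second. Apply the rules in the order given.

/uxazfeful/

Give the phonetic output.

[uxaffeful]

Rule 1: /z/ before /f/ → [f] (total assimilation)
After rule 1: uxaffeful
Rule 2: no segment meets the rule's conditions; no change.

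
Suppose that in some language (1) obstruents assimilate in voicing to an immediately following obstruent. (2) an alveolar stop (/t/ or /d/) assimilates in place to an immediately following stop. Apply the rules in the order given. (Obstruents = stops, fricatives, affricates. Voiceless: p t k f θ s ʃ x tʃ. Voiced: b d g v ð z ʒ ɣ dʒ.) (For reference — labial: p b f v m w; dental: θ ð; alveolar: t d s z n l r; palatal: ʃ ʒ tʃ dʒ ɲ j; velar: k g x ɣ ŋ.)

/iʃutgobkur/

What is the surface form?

[iʃuggopkur]

Rule 1: /t/ before /g/ (voiced) → [d]
Rule 1: /b/ before /k/ (voiceless) → [p]
After rule 1: iʃudgopkur
Rule 2: /d/ before /g/ (velar) → [g]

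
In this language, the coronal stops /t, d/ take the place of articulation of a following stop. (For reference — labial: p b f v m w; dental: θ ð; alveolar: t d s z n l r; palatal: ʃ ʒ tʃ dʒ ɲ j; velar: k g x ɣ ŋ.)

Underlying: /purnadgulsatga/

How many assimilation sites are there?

2

/d/ before /g/ (velar) → [g]
/t/ before /g/ (velar) → [k]
2 segments change.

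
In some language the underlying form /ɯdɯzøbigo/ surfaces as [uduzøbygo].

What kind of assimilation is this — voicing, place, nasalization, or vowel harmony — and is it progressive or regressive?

vowel harmony, regressive

/ɯ/→[u] /ɯ/→[u] /i/→[y].
Vowels agree with the last vowel, so the harmony is regressive.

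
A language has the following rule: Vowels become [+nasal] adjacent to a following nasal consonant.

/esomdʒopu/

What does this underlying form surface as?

/o/ before nasal /m/ → [õ]

[esõmdʒopu]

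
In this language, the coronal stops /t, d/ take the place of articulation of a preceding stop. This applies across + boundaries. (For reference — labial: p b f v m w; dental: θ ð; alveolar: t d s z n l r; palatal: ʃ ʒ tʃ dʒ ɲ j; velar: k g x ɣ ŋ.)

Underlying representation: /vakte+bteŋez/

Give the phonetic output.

/t/ after /k/ (velar) → [k]
/t/ after /b/ (labial) → [p]

[vakke+bpeŋez]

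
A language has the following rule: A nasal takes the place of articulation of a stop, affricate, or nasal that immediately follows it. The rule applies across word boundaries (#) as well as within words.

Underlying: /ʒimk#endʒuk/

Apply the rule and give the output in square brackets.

/m/ before /k/ (velar) → [ŋ]
/n/ before /dʒ/ (palatal) → [ɲ]

[ʒiŋk#eɲdʒuk]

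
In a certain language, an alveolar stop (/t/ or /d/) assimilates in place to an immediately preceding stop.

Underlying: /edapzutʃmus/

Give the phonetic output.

[edapzutʃmus]

no segment meets the rule's conditions; no change.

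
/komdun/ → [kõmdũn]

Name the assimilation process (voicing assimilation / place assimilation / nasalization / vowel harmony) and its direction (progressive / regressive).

nasalization, regressive

/o/→[õ] /u/→[ũ].
Each target copies a feature from the following segment, so the direction is regressive.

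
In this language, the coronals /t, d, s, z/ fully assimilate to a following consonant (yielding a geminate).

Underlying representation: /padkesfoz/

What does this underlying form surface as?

/d/ before /k/ → [k] (total assimilation)
/s/ before /f/ → [f] (total assimilation)

[pakkeffoz]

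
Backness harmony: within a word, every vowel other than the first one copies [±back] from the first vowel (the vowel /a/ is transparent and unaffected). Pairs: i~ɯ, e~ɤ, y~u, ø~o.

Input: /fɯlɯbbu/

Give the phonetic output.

[fɯlɯbbu]

no segment meets the rule's conditions; no change.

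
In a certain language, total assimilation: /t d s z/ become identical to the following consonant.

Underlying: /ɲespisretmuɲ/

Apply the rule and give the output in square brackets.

/s/ before /p/ → [p] (total assimilation)
/s/ before /r/ → [r] (total assimilation)
/t/ before /m/ → [m] (total assimilation)

[ɲeppirremmuɲ]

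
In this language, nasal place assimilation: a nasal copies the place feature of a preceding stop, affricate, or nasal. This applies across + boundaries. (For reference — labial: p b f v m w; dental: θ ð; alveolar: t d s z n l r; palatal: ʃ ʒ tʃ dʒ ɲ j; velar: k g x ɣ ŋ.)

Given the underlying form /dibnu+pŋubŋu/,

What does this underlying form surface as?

/n/ after /b/ (labial) → [m]
/ŋ/ after /p/ (labial) → [m]
/ŋ/ after /b/ (labial) → [m]

[dibmu+pmubmu]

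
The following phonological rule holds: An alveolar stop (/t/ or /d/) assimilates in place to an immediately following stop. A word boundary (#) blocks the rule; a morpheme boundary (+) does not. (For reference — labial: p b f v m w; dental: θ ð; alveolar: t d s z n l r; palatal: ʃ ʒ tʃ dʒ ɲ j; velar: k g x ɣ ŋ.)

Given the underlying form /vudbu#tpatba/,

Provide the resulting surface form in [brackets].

[vubbu#ppapba]

/d/ before /b/ (labial) → [b]
/t/ before /p/ (labial) → [p]
/t/ before /b/ (labial) → [p]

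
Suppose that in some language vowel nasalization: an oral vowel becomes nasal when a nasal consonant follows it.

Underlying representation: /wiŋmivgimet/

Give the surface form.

[wĩŋmivgĩmet]

/i/ before nasal /ŋ/ → [ĩ]
/i/ before nasal /m/ → [ĩ]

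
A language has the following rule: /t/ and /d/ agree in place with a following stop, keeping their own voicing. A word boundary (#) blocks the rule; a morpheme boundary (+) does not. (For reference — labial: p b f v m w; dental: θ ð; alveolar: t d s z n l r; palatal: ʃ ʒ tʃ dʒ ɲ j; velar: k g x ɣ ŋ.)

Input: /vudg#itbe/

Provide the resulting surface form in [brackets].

[vugg#ipbe]

/d/ before /g/ (velar) → [g]
/t/ before /b/ (labial) → [p]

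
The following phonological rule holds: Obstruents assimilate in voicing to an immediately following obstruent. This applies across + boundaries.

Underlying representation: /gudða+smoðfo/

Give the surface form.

[gudða+smoθfo]

/ð/ before /f/ (voiceless) → [θ]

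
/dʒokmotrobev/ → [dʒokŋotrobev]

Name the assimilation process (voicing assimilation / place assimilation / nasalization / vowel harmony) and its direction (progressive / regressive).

place assimilation, progressive

/m/→[ŋ].
Each target copies a feature from the preceding segment, so the direction is progressive.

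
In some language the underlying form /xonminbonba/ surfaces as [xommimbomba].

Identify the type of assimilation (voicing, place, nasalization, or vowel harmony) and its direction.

/n/→[m] /n/→[m] /n/→[m].
Each target copies a feature from the following segment, so the direction is regressive.

place assimilation, regressive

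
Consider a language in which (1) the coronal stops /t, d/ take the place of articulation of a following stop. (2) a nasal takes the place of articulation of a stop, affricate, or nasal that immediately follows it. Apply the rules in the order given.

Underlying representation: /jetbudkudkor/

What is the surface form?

[jepbugkugkor]

Rule 1: /t/ before /b/ (labial) → [p]
Rule 1: /d/ before /k/ (velar) → [g]
Rule 1: /d/ before /k/ (velar) → [g]
After rule 1: jepbugkugkor
Rule 2: no segment meets the rule's conditions; no change.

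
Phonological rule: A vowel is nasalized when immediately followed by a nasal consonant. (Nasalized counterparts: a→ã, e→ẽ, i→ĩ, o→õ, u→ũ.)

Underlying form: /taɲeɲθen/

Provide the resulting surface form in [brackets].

[tãɲẽɲθẽn]

/a/ before nasal /ɲ/ → [ã]
/e/ before nasal /ɲ/ → [ẽ]
/e/ before nasal /n/ → [ẽ]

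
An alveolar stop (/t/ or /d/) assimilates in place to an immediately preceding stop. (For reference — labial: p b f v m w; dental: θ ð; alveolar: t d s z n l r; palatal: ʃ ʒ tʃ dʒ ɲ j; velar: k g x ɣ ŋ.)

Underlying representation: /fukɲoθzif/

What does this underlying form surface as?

[fukɲoθzif]

no segment meets the rule's conditions; no change.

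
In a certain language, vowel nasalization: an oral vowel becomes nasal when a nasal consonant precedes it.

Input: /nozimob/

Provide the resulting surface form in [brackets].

[nõzimõb]

/o/ after nasal /n/ → [õ]
/o/ after nasal /m/ → [õ]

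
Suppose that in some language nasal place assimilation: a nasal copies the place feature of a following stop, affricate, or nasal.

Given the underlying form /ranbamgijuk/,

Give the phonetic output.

/n/ before /b/ (labial) → [m]
/m/ before /g/ (velar) → [ŋ]

[rambaŋgijuk]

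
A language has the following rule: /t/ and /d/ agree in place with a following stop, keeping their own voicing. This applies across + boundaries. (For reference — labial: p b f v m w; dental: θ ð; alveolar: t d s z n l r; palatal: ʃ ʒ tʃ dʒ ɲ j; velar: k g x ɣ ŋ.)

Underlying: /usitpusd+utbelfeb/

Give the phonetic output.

[usippusd+upbelfeb]

/t/ before /p/ (labial) → [p]
/t/ before /b/ (labial) → [p]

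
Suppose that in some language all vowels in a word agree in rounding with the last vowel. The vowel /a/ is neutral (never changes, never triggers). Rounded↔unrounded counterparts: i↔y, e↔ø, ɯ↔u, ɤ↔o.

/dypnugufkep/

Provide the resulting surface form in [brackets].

/y/ harmonizes with /e/ ([-round]) → [i]
/u/ harmonizes with /e/ ([-round]) → [ɯ]
/u/ harmonizes with /e/ ([-round]) → [ɯ]

[dipnɯgɯfkep]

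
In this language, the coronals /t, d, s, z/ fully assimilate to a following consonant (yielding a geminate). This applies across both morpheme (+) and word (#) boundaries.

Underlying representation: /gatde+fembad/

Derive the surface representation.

[gadde+fembad]

/t/ before /d/ → [d] (total assimilation)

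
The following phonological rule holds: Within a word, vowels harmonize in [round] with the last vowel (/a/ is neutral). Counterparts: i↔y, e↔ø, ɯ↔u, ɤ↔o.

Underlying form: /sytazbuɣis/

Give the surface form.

[sitazbɯɣis]

/y/ harmonizes with /i/ ([-round]) → [i]
/u/ harmonizes with /i/ ([-round]) → [ɯ]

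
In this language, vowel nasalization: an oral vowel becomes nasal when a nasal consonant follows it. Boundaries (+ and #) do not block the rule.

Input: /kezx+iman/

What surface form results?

[kezx+ĩmãn]

/i/ before nasal /m/ → [ĩ]
/a/ before nasal /n/ → [ã]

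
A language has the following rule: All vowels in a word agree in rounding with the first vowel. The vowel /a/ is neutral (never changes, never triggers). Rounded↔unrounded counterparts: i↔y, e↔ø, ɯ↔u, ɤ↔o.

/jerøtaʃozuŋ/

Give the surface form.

[jeretaʃɤzɯŋ]

/ø/ harmonizes with /e/ ([-round]) → [e]
/o/ harmonizes with /e/ ([-round]) → [ɤ]
/u/ harmonizes with /e/ ([-round]) → [ɯ]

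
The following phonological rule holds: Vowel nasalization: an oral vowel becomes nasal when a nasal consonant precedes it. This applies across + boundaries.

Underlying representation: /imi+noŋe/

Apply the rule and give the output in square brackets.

/i/ after nasal /m/ → [ĩ]
/o/ after nasal /n/ → [õ]
/e/ after nasal /ŋ/ → [ẽ]

[imĩ+nõŋẽ]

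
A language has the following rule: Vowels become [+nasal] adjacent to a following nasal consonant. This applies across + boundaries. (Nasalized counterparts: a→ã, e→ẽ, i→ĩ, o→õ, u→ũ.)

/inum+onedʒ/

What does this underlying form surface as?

[ĩnũm+õnedʒ]

/i/ before nasal /n/ → [ĩ]
/u/ before nasal /m/ → [ũ]
/o/ before nasal /n/ → [õ]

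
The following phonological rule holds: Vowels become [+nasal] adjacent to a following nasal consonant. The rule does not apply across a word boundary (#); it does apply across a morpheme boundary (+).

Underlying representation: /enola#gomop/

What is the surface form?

[ẽnola#gõmop]

/e/ before nasal /n/ → [ẽ]
/o/ before nasal /m/ → [õ]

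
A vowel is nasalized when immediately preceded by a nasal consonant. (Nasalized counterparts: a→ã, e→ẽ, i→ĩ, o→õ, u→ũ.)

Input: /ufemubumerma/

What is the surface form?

/u/ after nasal /m/ → [ũ]
/e/ after nasal /m/ → [ẽ]
/a/ after nasal /m/ → [ã]

[ufemũbumẽrmã]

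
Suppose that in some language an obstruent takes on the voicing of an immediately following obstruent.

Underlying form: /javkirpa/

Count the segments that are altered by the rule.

/v/ before /k/ (voiceless) → [f]
1 segment changes.

1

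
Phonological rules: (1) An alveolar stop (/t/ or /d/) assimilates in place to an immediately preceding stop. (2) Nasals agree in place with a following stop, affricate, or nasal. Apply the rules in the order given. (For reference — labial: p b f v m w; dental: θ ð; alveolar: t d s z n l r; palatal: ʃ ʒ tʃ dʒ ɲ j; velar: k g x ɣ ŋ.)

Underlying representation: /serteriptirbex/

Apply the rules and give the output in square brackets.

[serterippirbex]

Rule 1: /t/ after /p/ (labial) → [p]
After rule 1: serterippirbex
Rule 2: no segment meets the rule's conditions; no change.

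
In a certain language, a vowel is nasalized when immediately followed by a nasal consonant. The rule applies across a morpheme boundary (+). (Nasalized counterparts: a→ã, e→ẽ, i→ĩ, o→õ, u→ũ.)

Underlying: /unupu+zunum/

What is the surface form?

/u/ before nasal /n/ → [ũ]
/u/ before nasal /n/ → [ũ]
/u/ before nasal /m/ → [ũ]

[ũnupu+zũnũm]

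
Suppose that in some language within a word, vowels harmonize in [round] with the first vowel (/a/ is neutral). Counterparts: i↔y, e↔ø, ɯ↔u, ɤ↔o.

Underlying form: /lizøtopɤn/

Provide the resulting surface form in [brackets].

/ø/ harmonizes with /i/ ([-round]) → [e]
/o/ harmonizes with /i/ ([-round]) → [ɤ]

[lizetɤpɤn]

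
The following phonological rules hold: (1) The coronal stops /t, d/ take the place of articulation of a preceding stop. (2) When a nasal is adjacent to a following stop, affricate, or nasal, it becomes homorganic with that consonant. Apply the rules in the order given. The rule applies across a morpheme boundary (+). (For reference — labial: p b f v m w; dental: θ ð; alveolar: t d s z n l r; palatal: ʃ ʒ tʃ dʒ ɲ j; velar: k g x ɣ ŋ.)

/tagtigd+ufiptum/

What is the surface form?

Rule 1: /t/ after /g/ (velar) → [k]
Rule 1: /d/ after /g/ (velar) → [g]
Rule 1: /t/ after /p/ (labial) → [p]
After rule 1: tagkigg+ufippum
Rule 2: no segment meets the rule's conditions; no change.

[tagkigg+ufippum]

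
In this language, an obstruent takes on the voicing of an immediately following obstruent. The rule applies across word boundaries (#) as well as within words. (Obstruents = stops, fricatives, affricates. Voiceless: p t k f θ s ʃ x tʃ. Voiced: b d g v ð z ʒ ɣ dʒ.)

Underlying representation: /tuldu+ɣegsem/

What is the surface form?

/g/ before /s/ (voiceless) → [k]

[tuldu+ɣeksem]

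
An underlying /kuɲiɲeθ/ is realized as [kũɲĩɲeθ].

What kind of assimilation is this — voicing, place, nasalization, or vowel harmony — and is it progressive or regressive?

/u/→[ũ] /i/→[ĩ].
Each target copies a feature from the following segment, so the direction is regressive.

nasalization, regressive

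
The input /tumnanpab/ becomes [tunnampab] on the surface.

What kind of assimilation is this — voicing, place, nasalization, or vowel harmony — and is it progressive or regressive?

place assimilation, regressive

/m/→[n] /n/→[m].
Each target copies a feature from the following segment, so the direction is regressive.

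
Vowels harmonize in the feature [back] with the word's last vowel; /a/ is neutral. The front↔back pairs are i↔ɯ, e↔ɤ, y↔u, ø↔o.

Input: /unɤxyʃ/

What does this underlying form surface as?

/u/ harmonizes with /y/ ([-back]) → [y]
/ɤ/ harmonizes with /y/ ([-back]) → [e]

[ynexyʃ]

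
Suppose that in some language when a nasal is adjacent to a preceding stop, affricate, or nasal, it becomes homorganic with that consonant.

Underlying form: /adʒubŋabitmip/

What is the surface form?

/ŋ/ after /b/ (labial) → [m]
/m/ after /t/ (alveolar) → [n]

[adʒubmabitnip]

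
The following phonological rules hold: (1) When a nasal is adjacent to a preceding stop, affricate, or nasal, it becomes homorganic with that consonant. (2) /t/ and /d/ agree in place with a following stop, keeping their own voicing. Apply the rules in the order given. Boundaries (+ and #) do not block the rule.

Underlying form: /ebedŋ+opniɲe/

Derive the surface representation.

[ebedn+opmiɲe]

Rule 1: /ŋ/ after /d/ (alveolar) → [n]
Rule 1: /n/ after /p/ (labial) → [m]
After rule 1: ebedn+opmiɲe
Rule 2: no segment meets the rule's conditions; no change.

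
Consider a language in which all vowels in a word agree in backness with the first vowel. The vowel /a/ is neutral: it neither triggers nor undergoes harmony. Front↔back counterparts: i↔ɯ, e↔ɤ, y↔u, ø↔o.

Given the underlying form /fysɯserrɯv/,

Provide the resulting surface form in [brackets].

[fysiserriv]

/ɯ/ harmonizes with /y/ ([-back]) → [i]
/ɯ/ harmonizes with /y/ ([-back]) → [i]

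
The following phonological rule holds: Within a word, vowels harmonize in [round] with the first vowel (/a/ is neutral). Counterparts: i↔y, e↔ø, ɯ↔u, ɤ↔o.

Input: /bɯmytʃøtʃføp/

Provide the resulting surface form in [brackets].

[bɯmitʃetʃfep]

/y/ harmonizes with /ɯ/ ([-round]) → [i]
/ø/ harmonizes with /ɯ/ ([-round]) → [e]
/ø/ harmonizes with /ɯ/ ([-round]) → [e]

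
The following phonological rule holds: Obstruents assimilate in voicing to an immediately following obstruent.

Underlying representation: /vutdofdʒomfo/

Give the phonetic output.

[vuddovdʒomfo]

/t/ before /d/ (voiced) → [d]
/f/ before /dʒ/ (voiced) → [v]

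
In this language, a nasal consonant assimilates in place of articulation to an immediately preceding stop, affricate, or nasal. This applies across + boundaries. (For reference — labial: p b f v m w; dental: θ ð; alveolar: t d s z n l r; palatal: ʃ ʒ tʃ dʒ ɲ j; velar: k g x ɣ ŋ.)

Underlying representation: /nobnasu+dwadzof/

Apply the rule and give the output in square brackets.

/n/ after /b/ (labial) → [m]

[nobmasu+dwadzof]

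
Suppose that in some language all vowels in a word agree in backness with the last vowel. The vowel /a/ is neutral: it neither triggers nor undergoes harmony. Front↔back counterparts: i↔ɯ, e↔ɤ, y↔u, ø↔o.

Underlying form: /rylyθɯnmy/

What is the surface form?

[rylyθinmy]

/ɯ/ harmonizes with /y/ ([-back]) → [i]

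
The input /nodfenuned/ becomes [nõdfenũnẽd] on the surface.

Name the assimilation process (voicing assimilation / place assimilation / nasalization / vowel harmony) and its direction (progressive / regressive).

/o/→[õ] /u/→[ũ] /e/→[ẽ].
Each target copies a feature from the preceding segment, so the direction is progressive.

nasalization, progressive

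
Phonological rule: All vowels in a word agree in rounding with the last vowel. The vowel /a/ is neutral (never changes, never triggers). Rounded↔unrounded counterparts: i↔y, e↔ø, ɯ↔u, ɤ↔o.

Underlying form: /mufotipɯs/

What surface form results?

/u/ harmonizes with /ɯ/ ([-round]) → [ɯ]
/o/ harmonizes with /ɯ/ ([-round]) → [ɤ]

[mɯfɤtipɯs]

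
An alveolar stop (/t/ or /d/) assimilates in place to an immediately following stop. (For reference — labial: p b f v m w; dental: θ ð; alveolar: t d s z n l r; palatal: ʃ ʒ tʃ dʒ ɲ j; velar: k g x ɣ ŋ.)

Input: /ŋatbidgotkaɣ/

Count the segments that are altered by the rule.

3

/t/ before /b/ (labial) → [p]
/d/ before /g/ (velar) → [g]
/t/ before /k/ (velar) → [k]
3 segments change.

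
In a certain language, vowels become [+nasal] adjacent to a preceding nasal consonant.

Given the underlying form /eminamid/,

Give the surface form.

/i/ after nasal /m/ → [ĩ]
/a/ after nasal /n/ → [ã]
/i/ after nasal /m/ → [ĩ]

[emĩnãmĩd]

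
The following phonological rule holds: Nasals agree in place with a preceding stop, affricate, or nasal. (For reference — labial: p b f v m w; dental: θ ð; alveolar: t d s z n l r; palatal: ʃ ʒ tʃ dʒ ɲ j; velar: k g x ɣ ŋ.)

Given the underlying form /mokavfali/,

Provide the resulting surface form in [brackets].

[mokavfali]

no segment meets the rule's conditions; no change.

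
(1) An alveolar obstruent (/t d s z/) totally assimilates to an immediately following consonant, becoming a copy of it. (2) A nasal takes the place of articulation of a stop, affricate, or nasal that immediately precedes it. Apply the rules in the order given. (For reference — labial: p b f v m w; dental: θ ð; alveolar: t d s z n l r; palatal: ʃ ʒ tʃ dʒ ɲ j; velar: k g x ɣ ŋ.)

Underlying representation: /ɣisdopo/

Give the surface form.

Rule 1: /s/ before /d/ → [d] (total assimilation)
After rule 1: ɣiddopo
Rule 2: no segment meets the rule's conditions; no change.

[ɣiddopo]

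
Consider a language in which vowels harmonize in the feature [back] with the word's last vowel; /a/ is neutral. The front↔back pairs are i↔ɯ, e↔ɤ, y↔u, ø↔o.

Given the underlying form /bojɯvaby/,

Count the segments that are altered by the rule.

2

/o/ harmonizes with /y/ ([-back]) → [ø]
/ɯ/ harmonizes with /y/ ([-back]) → [i]
2 segments change.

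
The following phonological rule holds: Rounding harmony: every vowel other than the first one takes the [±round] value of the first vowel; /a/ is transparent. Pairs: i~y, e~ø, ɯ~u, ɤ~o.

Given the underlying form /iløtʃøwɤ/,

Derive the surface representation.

/ø/ harmonizes with /i/ ([-round]) → [e]
/ø/ harmonizes with /i/ ([-round]) → [e]

[iletʃewɤ]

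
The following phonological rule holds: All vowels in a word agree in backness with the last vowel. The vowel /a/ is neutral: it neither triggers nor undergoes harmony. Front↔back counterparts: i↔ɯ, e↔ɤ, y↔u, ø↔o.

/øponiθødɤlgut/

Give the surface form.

[oponɯθodɤlgut]

/ø/ harmonizes with /u/ ([+back]) → [o]
/i/ harmonizes with /u/ ([+back]) → [ɯ]
/ø/ harmonizes with /u/ ([+back]) → [o]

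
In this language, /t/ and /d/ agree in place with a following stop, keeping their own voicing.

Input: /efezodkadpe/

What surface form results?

[efezogkabpe]

/d/ before /k/ (velar) → [g]
/d/ before /p/ (labial) → [b]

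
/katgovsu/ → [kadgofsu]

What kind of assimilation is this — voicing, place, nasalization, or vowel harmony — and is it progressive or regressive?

/t/→[d] /v/→[f].
Each target copies a feature from the following segment, so the direction is regressive.

voicing assimilation, regressive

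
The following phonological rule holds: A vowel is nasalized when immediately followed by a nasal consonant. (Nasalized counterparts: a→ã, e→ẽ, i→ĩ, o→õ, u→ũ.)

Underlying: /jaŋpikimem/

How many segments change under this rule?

/a/ before nasal /ŋ/ → [ã]
/i/ before nasal /m/ → [ĩ]
/e/ before nasal /m/ → [ẽ]
3 segments change.

3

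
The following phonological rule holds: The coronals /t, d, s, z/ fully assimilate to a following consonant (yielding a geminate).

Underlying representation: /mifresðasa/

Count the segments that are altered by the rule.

/s/ before /ð/ → [ð] (total assimilation)
1 segment changes.

1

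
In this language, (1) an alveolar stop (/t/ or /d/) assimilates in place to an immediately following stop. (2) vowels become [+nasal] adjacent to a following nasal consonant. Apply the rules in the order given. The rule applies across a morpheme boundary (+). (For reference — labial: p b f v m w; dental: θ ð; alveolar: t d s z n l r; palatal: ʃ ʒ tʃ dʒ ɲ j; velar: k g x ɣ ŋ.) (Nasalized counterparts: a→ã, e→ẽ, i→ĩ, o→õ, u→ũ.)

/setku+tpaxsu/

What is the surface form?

Rule 1: /t/ before /k/ (velar) → [k]
Rule 1: /t/ before /p/ (labial) → [p]
After rule 1: sekku+ppaxsu
Rule 2: no segment meets the rule's conditions; no change.

[sekku+ppaxsu]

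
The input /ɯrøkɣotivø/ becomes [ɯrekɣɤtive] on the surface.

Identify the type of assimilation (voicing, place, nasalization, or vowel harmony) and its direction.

vowel harmony, progressive

/ø/→[e] /o/→[ɤ] /ø/→[e].
Vowels agree with the first vowel, so the harmony is progressive.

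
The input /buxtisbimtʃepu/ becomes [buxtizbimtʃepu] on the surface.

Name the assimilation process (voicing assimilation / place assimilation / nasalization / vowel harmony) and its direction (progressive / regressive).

voicing assimilation, regressive

/s/→[z].
Each target copies a feature from the following segment, so the direction is regressive.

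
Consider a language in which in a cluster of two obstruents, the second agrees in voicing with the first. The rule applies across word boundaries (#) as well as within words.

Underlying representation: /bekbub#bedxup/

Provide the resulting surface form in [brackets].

/b/ after /k/ (voiceless) → [p]
/x/ after /d/ (voiced) → [ɣ]

[bekpub#bedɣup]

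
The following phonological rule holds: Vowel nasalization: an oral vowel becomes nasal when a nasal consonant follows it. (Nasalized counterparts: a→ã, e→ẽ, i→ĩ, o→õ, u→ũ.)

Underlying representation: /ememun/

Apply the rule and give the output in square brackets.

/e/ before nasal /m/ → [ẽ]
/e/ before nasal /m/ → [ẽ]
/u/ before nasal /n/ → [ũ]

[ẽmẽmũn]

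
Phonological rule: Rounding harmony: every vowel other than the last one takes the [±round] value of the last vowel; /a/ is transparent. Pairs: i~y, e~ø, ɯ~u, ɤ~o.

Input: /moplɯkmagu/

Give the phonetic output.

/ɯ/ harmonizes with /u/ ([+round]) → [u]

[moplukmagu]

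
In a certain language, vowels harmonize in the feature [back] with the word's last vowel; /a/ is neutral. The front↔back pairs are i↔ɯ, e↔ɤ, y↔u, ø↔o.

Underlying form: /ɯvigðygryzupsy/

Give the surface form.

[ivigðygryzypsy]

/ɯ/ harmonizes with /y/ ([-back]) → [i]
/u/ harmonizes with /y/ ([-back]) → [y]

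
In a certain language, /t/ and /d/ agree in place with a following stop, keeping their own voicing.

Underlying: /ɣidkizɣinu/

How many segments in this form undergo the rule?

/d/ before /k/ (velar) → [g]
1 segment changes.

1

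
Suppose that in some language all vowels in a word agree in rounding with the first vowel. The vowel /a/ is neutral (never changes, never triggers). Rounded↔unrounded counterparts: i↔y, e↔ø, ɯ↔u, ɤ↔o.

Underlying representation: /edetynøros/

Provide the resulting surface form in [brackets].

/y/ harmonizes with /e/ ([-round]) → [i]
/ø/ harmonizes with /e/ ([-round]) → [e]
/o/ harmonizes with /e/ ([-round]) → [ɤ]

[edetinerɤs]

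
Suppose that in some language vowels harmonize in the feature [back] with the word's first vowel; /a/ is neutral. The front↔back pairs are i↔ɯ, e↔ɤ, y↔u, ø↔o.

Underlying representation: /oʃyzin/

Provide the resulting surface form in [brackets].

/y/ harmonizes with /o/ ([+back]) → [u]
/i/ harmonizes with /o/ ([+back]) → [ɯ]

[oʃuzɯn]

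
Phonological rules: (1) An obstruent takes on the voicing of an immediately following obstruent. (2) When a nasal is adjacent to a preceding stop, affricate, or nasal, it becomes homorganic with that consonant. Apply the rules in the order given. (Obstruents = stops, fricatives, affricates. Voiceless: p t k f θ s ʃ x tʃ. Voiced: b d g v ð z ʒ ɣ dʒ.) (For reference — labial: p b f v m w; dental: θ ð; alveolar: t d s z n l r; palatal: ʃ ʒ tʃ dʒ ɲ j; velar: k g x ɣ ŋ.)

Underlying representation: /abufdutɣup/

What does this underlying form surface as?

Rule 1: /f/ before /d/ (voiced) → [v]
Rule 1: /t/ before /ɣ/ (voiced) → [d]
After rule 1: abuvdudɣup
Rule 2: no segment meets the rule's conditions; no change.

[abuvdudɣup]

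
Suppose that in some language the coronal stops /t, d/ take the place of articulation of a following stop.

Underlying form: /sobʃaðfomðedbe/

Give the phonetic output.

[sobʃaðfomðebbe]

/d/ before /b/ (labial) → [b]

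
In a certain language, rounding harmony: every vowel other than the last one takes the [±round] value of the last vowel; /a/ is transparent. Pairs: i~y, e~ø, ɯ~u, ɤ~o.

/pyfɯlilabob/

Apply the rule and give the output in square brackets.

/ɯ/ harmonizes with /o/ ([+round]) → [u]
/i/ harmonizes with /o/ ([+round]) → [y]

[pyfulylabob]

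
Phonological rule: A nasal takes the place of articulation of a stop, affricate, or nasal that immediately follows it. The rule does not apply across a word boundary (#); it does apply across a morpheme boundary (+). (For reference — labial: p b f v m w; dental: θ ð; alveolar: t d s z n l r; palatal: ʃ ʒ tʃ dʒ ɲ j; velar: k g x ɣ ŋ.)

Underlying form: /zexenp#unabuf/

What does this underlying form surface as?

/n/ before /p/ (labial) → [m]

[zexemp#unabuf]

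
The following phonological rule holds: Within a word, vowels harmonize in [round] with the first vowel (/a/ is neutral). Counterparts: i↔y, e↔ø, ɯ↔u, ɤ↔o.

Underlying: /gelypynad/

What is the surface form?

/y/ harmonizes with /e/ ([-round]) → [i]
/y/ harmonizes with /e/ ([-round]) → [i]

[gelipinad]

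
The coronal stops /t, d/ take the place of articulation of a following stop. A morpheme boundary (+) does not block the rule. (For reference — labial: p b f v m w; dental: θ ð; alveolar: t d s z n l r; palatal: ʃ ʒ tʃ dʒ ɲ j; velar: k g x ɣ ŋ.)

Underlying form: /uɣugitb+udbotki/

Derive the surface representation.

/t/ before /b/ (labial) → [p]
/d/ before /b/ (labial) → [b]
/t/ before /k/ (velar) → [k]

[uɣugipb+ubbokki]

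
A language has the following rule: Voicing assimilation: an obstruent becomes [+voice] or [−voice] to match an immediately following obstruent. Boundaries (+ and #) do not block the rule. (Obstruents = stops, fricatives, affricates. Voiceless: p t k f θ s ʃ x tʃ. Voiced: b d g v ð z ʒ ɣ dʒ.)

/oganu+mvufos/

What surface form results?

no segment meets the rule's conditions; no change.

[oganu+mvufos]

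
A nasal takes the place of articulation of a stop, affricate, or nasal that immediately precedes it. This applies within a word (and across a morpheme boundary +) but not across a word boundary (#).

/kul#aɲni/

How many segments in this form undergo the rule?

1

/n/ after /ɲ/ (palatal) → [ɲ]
1 segment changes.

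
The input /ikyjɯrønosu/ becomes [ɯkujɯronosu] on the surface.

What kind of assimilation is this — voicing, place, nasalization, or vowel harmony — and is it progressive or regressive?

/i/→[ɯ] /y/→[u] /ø/→[o].
Vowels agree with the last vowel, so the harmony is regressive.

vowel harmony, regressive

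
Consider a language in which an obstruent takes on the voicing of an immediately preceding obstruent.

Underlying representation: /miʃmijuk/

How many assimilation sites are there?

0

No segment meets the rule's conditions.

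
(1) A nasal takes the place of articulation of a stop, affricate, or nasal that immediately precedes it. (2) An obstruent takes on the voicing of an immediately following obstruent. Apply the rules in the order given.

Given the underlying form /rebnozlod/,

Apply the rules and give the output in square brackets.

Rule 1: /n/ after /b/ (labial) → [m]
After rule 1: rebmozlod
Rule 2: no segment meets the rule's conditions; no change.

[rebmozlod]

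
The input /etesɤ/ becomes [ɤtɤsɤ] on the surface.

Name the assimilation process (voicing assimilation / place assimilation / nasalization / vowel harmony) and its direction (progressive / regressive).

/e/→[ɤ] /e/→[ɤ].
Vowels agree with the last vowel, so the harmony is regressive.

vowel harmony, regressive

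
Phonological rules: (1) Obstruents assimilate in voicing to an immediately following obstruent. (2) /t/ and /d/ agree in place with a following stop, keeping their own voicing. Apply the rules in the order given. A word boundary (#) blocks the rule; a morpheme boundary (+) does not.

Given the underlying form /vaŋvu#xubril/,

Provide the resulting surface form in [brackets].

Rule 1: no segment meets the rule's conditions; no change.
After rule 1: vaŋvu#xubril
Rule 2: no segment meets the rule's conditions; no change.

[vaŋvu#xubril]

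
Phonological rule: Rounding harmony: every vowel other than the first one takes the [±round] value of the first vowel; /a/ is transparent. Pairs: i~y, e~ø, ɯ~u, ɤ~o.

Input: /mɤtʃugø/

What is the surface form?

[mɤtʃɯge]

/u/ harmonizes with /ɤ/ ([-round]) → [ɯ]
/ø/ harmonizes with /ɤ/ ([-round]) → [e]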